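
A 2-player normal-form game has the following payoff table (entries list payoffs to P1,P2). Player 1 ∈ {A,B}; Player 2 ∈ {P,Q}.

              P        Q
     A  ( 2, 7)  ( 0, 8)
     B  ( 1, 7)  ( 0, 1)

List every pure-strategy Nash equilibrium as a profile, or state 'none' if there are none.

(A,P): not NE [P2→Q gives 8>7]
(A,Q): NE
(B,P): not NE [P1→A gives 2>1]
(B,Q): not NE [P2→P gives 7>1]

NE set: (A,Q)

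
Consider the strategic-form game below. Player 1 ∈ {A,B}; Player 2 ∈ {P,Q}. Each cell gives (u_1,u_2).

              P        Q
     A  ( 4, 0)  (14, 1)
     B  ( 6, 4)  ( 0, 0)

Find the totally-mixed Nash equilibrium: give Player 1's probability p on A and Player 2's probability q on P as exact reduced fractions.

p=4/5, q=7/8

P1 indiff ⇒ q·4+(1-q)·14 = q·6+(1-q)·0 ⇒ q(-2) = (1-q)(-14) ⇒ q = 7/8
P2 indiff ⇒ p·0+(1-p)·4 = p·1+(1-p)·0 ⇒ p(-1) = (1-p)(-4) ⇒ p = 4/5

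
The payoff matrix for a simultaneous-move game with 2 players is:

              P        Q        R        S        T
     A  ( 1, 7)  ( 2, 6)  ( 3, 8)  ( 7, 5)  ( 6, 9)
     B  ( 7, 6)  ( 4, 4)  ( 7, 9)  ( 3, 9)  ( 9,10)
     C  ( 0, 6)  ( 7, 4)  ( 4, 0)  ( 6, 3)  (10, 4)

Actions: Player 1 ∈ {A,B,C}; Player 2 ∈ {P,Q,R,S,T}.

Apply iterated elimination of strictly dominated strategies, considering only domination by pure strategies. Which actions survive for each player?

IESDS → P1:{B,C} P2:{P,T}

P2 drop Q (P beats it: A:7>6 B:6>4 C:6>4)
P2 drop R (T beats it: A:9>8 B:10>9 C:4>0)
P2 drop S (T beats it: A:9>5 B:10>9 C:4>3)
P1 drop A (B beats it: P:7>1 T:9>6)
P1→{B,C} P2→{P,T}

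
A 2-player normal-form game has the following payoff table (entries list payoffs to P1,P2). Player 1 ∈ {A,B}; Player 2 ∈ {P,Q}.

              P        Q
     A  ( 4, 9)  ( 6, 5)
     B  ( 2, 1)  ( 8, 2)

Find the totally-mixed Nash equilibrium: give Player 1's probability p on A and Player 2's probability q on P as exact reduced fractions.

p=1/5, q=1/2

P1 indiff ⇒ q·4+(1-q)·6 = q·2+(1-q)·8 ⇒ q(2) = (1-q)(2) ⇒ q = 1/2
P2 indiff ⇒ p·9+(1-p)·1 = p·5+(1-p)·2 ⇒ p(4) = (1-p)(1) ⇒ p = 1/5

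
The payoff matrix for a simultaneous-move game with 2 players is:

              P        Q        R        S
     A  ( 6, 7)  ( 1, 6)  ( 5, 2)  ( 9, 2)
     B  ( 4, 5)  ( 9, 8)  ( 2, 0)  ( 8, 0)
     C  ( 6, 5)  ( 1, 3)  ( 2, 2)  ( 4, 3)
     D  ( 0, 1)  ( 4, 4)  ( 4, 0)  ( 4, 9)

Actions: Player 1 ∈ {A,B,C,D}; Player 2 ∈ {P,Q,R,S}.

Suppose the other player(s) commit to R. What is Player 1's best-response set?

u_1(A vs R) = 5
u_1(B vs R) = 2
u_1(C vs R) = 2
u_1(D vs R) = 4
max payoff 5 at {A}

P1 best: {A}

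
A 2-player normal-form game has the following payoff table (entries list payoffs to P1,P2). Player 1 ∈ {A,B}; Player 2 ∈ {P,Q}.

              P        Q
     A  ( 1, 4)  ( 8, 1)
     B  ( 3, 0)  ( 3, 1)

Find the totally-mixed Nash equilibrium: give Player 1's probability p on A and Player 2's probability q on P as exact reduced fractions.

P1 indiff ⇒ q·1+(1-q)·8 = q·3+(1-q)·3 ⇒ q(-2) = (1-q)(-5) ⇒ q = 5/7
P2 indiff ⇒ p·4+(1-p)·0 = p·1+(1-p)·1 ⇒ p(3) = (1-p)(1) ⇒ p = 1/4

p=1/4, q=5/7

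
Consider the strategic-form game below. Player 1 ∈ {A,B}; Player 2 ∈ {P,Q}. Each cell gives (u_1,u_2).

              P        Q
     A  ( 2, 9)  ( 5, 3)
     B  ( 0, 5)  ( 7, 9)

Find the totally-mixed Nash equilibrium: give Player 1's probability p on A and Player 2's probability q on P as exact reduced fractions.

P1 indiff ⇒ q·2+(1-q)·5 = q·0+(1-q)·7 ⇒ q(2) = (1-q)(2) ⇒ q = 1/2
P2 indiff ⇒ p·9+(1-p)·5 = p·3+(1-p)·9 ⇒ p(6) = (1-p)(4) ⇒ p = 2/5

P1 mixes 2/5 on A; P2 mixes 1/2 on P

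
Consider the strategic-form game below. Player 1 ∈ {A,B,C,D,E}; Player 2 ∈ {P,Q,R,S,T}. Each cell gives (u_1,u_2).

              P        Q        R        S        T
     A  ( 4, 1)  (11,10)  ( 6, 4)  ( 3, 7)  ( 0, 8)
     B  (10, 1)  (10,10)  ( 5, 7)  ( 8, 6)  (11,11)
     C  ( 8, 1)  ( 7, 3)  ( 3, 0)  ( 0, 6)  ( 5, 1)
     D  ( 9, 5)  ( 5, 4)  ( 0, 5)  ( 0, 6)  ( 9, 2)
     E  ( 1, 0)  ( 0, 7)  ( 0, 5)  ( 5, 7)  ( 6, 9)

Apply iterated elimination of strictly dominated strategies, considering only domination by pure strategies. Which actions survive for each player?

P1 drop C (B beats it: P:10>8 Q:10>7 R:5>3 S:8>0 T:11>5)
P1 drop D (B beats it: P:10>9 Q:10>5 R:5>0 S:8>0 T:11>9)
P1 drop E (B beats it: P:10>1 Q:10>0 R:5>0 S:8>5 T:11>6)
P2 drop P (Q beats it: A:10>1 B:10>1)
P2 drop R (Q beats it: A:10>4 B:10>7)
P2 drop S (Q beats it: A:10>7 B:10>6)
P1→{A,B} P2→{Q,T}

Remaining: P1:{A,B} P2:{Q,T}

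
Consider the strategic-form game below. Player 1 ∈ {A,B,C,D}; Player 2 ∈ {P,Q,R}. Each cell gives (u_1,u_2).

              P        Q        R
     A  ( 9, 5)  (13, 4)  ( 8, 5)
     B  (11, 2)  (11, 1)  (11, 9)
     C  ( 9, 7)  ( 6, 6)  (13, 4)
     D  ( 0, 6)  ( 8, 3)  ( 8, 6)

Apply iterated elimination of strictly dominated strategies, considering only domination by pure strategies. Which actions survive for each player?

P1 drop D (B beats it: P:11>0 Q:11>8 R:11>8)
P2 drop Q (P beats it: A:5>4 B:2>1 C:7>6)
P1 drop A (B beats it: P:11>9 R:11>8)
P1→{B,C} P2→{P,R}

Survivors P1:{B,C} P2:{P,R}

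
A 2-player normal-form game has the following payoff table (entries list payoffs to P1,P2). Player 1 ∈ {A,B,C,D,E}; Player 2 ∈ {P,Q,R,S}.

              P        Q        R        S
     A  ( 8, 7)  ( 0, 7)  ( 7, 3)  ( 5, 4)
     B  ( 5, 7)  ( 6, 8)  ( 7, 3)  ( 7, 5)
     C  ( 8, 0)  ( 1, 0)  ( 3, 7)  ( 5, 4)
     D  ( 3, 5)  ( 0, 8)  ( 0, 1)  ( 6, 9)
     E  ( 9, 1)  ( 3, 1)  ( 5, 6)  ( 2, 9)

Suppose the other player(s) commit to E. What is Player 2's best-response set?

u_2(P vs E) = 1
u_2(Q vs E) = 1
u_2(R vs E) = 6
u_2(S vs E) = 9
max payoff 9 at {S}

argmax u_2 = {S}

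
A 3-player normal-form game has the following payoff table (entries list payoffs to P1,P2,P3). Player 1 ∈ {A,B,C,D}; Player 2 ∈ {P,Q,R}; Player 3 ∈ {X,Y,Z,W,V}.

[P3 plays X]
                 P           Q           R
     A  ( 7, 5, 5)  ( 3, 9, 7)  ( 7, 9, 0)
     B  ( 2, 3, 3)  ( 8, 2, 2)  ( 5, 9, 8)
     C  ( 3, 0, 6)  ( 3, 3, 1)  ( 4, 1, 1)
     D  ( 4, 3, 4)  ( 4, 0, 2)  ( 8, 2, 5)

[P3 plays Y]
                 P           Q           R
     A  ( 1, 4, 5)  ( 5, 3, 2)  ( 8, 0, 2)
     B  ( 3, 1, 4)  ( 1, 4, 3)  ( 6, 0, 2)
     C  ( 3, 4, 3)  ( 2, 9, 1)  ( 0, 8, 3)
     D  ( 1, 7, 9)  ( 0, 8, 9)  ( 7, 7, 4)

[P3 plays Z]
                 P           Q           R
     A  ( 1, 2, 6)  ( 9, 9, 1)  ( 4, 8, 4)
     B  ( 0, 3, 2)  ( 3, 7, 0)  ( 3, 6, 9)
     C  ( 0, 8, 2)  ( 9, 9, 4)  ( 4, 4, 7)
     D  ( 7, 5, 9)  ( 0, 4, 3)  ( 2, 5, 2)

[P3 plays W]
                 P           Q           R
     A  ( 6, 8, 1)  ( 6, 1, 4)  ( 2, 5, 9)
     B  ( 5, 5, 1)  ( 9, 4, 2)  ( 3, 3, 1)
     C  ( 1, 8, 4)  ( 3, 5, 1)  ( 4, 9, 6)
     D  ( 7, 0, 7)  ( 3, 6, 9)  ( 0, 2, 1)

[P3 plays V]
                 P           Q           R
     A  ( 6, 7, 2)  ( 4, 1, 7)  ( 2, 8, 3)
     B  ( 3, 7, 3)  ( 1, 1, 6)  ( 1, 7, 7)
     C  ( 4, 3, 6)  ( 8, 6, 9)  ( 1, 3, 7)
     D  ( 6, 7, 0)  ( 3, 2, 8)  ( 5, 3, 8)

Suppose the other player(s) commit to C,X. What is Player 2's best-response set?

P2 best: {Q}

u_2(P vs C,X) = 0
u_2(Q vs C,X) = 3
u_2(R vs C,X) = 1
max payoff 3 at {Q}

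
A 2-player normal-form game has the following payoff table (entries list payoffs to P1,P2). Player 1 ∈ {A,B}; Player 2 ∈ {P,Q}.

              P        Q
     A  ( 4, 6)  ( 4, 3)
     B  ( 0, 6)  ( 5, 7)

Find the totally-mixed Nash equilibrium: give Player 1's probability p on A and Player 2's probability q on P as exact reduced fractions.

P1 indiff ⇒ q·4+(1-q)·4 = q·0+(1-q)·5 ⇒ q(4) = (1-q)(1) ⇒ q = 1/5
P2 indiff ⇒ p·6+(1-p)·6 = p·3+(1-p)·7 ⇒ p(3) = (1-p)(1) ⇒ p = 1/4

p=1/4, q=1/5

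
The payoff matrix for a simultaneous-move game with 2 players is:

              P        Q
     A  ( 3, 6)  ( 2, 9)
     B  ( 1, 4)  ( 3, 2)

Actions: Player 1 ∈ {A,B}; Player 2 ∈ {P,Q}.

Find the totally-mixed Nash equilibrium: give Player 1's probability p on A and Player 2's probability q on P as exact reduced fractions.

P1 indiff ⇒ q·3+(1-q)·2 = q·1+(1-q)·3 ⇒ q(2) = (1-q)(1) ⇒ q = 1/3
P2 indiff ⇒ p·6+(1-p)·4 = p·9+(1-p)·2 ⇒ p(-3) = (1-p)(-2) ⇒ p = 2/5

p=2/5, q=1/3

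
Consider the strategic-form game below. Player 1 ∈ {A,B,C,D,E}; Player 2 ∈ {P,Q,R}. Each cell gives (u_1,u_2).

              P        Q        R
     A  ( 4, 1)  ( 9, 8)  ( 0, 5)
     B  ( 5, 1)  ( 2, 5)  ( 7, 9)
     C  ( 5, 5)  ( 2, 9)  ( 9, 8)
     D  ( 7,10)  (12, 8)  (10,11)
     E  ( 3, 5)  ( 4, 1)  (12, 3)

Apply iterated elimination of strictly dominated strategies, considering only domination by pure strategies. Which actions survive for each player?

IESDS → P1:{D,E} P2:{P,R}

P1 drop A (D beats it: P:7>4 Q:12>9 R:10>0)
P1 drop B (D beats it: P:7>5 Q:12>2 R:10>7)
P1 drop C (D beats it: P:7>5 Q:12>2 R:10>9)
P2 drop Q (P beats it: D:10>8 E:5>1)
P1→{D,E} P2→{P,R}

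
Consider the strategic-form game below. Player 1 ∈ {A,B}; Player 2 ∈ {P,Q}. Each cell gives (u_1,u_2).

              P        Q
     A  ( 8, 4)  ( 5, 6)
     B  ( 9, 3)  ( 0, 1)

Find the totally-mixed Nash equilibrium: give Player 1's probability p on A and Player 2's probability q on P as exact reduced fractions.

p=1/2, q=5/6

P1 indiff ⇒ q·8+(1-q)·5 = q·9+(1-q)·0 ⇒ q(-1) = (1-q)(-5) ⇒ q = 5/6
P2 indiff ⇒ p·4+(1-p)·3 = p·6+(1-p)·1 ⇒ p(-2) = (1-p)(-2) ⇒ p = 1/2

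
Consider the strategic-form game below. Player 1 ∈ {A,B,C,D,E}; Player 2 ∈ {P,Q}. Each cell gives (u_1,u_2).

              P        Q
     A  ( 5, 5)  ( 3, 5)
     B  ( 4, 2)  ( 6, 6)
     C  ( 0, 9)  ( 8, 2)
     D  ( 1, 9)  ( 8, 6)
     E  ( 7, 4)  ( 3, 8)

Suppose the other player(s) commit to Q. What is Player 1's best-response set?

P1 best: {C,D}

u_1(A vs Q) = 3
u_1(B vs Q) = 6
u_1(C vs Q) = 8
u_1(D vs Q) = 8
u_1(E vs Q) = 3
max payoff 8 at {C,D}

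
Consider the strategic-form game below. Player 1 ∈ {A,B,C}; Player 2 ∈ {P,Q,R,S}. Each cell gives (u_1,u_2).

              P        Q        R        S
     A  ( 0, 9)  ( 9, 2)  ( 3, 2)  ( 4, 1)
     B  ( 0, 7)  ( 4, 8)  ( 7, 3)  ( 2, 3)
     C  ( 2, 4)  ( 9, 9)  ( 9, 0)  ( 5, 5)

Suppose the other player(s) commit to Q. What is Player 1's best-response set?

P1 best: {A,C}

u_1(A vs Q) = 9
u_1(B vs Q) = 4
u_1(C vs Q) = 9
max payoff 9 at {A,C}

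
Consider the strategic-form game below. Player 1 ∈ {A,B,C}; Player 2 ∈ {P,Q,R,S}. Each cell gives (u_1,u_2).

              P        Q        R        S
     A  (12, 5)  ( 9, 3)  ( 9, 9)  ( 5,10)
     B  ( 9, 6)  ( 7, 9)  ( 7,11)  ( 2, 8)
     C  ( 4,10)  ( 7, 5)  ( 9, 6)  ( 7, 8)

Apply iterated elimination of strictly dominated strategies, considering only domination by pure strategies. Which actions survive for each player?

P1 drop B (A beats it: P:12>9 Q:9>7 R:9>7 S:5>2)
P2 drop Q (P beats it: A:5>3 C:10>5)
P2 drop R (S beats it: A:10>9 C:8>6)
P1→{A,C} P2→{P,S}

Remaining: P1:{A,C} P2:{P,S}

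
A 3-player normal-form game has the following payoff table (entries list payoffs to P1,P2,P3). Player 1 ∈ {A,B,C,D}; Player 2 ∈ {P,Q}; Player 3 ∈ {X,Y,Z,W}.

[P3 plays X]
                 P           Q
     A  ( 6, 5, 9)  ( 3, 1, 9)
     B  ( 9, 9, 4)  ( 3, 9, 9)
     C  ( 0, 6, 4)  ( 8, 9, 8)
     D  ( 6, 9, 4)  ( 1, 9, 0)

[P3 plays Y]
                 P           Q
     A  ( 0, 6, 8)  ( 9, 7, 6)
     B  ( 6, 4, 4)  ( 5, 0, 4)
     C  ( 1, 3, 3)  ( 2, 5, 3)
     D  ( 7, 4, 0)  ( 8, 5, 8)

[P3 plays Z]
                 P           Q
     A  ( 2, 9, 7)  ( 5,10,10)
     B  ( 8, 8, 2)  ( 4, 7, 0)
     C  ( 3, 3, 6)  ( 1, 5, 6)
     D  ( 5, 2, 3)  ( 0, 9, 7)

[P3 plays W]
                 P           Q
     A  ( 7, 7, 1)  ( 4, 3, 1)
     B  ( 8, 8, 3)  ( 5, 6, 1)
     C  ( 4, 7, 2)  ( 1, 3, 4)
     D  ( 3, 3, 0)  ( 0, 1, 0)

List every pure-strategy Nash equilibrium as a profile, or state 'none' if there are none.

(A,P,X): not NE [P1→B gives 9>6]
(A,P,Y): not NE [P1→D gives 7>0; P2→Q gives 7>6; P3→X gives 9>8]
(A,P,Z): not NE [P1→B gives 8>2; P2→Q gives 10>9; P3→X gives 9>7]
(A,P,W): not NE [P1→B gives 8>7; P3→X gives 9>1]
(A,Q,X): not NE [P1→C gives 8>3; P2→P gives 5>1; P3→Z gives 10>9]
(A,Q,Y): not NE [P3→Z gives 10>6]
(A,Q,Z): NE
(A,Q,W): not NE [P1→B gives 5>4; P2→P gives 7>3; P3→Z gives 10>1]
(B,P,X): NE
(B,P,Y): not NE [P1→D gives 7>6]
(B,P,Z): not NE [P3→Y gives 4>2]
(B,P,W): not NE [P3→Y gives 4>3]
(B,Q,X): not NE [P1→C gives 8>3]
(B,Q,Y): not NE [P1→A gives 9>5; P2→P gives 4>0; P3→X gives 9>4]
(B,Q,Z): not NE [P1→A gives 5>4; P2→P gives 8>7; P3→X gives 9>0]
(B,Q,W): not NE [P2→P gives 8>6; P3→X gives 9>1]
(C,P,X): not NE [P1→B gives 9>0; P2→Q gives 9>6; P3→Z gives 6>4]
(C,P,Y): not NE [P1→D gives 7>1; P2→Q gives 5>3; P3→Z gives 6>3]
(C,P,Z): not NE [P1→B gives 8>3; P2→Q gives 5>3]
(C,P,W): not NE [P1→B gives 8>4; P3→Z gives 6>2]
(C,Q,X): NE
(C,Q,Y): not NE [P1→A gives 9>2; P3→X gives 8>3]
(C,Q,Z): not NE [P1→A gives 5>1; P3→X gives 8>6]
(C,Q,W): not NE [P1→B gives 5>1; P2→P gives 7>3; P3→X gives 8>4]
(D,P,X): not NE [P1→B gives 9>6]
(D,P,Y): not NE [P2→Q gives 5>4; P3→X gives 4>0]
(D,P,Z): not NE [P1→B gives 8>5; P2→Q gives 9>2; P3→X gives 4>3]
(D,P,W): not NE [P1→B gives 8>3; P3→X gives 4>0]
(D,Q,X): not NE [P1→C gives 8>1; P3→Y gives 8>0]
(D,Q,Y): not NE [P1→A gives 9>8]
(D,Q,Z): not NE [P1→A gives 5>0; P3→Y gives 8>7]
(D,Q,W): not NE [P1→B gives 5>0; P2→P gives 3>1; P3→Y gives 8>0]

NE set: (A,Q,Z), (B,P,X), (C,Q,X)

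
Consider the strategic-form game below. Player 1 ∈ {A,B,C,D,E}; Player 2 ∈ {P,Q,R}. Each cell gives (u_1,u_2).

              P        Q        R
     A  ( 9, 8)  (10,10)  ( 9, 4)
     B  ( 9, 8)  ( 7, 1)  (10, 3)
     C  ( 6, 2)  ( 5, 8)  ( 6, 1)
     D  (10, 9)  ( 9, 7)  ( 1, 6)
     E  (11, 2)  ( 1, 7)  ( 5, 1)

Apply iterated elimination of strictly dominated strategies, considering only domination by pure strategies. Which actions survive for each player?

Survivors P1:{A,D,E} P2:{P,Q}

P1 drop C (A beats it: P:9>6 Q:10>5 R:9>6)
P2 drop R (P beats it: A:8>4 B:8>3 D:9>6 E:2>1)
P1 drop B (D beats it: P:10>9 Q:9>7)
P1→{A,D,E} P2→{P,Q}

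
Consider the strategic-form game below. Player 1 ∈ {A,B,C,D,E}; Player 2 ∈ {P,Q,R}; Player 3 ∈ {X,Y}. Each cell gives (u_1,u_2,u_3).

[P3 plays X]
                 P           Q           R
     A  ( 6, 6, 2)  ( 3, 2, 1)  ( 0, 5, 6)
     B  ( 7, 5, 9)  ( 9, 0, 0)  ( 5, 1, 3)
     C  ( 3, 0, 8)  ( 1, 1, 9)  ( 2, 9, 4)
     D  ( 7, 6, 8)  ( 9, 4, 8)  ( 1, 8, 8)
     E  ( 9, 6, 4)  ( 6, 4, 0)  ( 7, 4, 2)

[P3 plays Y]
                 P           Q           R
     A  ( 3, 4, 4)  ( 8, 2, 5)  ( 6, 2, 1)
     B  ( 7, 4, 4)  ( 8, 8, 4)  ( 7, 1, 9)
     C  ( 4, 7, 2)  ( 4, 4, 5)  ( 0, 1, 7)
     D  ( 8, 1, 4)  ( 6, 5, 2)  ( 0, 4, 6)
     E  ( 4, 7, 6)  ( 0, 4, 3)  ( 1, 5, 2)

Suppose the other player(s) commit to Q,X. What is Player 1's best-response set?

P1 best: {B,D}

u_1(A vs Q,X) = 3
u_1(B vs Q,X) = 9
u_1(C vs Q,X) = 1
u_1(D vs Q,X) = 9
u_1(E vs Q,X) = 6
max payoff 9 at {B,D}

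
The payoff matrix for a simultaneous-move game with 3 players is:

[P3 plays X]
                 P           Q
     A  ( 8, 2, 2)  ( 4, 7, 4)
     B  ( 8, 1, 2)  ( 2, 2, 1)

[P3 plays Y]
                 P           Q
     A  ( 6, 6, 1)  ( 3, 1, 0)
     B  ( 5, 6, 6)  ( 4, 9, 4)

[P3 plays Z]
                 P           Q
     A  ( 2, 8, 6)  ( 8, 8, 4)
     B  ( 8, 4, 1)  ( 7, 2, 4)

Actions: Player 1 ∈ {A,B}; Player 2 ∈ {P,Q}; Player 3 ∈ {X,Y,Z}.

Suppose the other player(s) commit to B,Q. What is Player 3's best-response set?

P3 best: {Y,Z}

u_3(X vs B,Q) = 1
u_3(Y vs B,Q) = 4
u_3(Z vs B,Q) = 4
max payoff 4 at {Y,Z}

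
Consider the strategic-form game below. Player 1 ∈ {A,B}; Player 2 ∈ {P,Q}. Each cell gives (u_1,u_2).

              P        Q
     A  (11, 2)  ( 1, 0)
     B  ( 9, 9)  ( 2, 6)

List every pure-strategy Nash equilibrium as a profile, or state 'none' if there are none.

NE set: (A,P)

(A,P): NE
(A,Q): not NE [P1→B gives 2>1; P2→P gives 2>0]
(B,P): not NE [P1→A gives 11>9]
(B,Q): not NE [P2→P gives 9>6]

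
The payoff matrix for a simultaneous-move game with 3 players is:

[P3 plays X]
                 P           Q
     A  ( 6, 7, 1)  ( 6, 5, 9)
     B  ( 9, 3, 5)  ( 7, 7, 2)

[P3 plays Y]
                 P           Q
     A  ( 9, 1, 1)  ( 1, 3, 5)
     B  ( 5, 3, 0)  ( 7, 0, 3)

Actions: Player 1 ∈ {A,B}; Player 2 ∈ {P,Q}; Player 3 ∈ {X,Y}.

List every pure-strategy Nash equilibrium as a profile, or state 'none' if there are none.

(A,P,X): not NE [P1→B gives 9>6]
(A,P,Y): not NE [P2→Q gives 3>1]
(A,Q,X): not NE [P1→B gives 7>6; P2→P gives 7>5]
(A,Q,Y): not NE [P1→B gives 7>1; P3→X gives 9>5]
(B,P,X): not NE [P2→Q gives 7>3]
(B,P,Y): not NE [P1→A gives 9>5; P3→X gives 5>0]
(B,Q,X): not NE [P3→Y gives 3>2]
(B,Q,Y): not NE [P2→P gives 3>0]

PSNE: ∅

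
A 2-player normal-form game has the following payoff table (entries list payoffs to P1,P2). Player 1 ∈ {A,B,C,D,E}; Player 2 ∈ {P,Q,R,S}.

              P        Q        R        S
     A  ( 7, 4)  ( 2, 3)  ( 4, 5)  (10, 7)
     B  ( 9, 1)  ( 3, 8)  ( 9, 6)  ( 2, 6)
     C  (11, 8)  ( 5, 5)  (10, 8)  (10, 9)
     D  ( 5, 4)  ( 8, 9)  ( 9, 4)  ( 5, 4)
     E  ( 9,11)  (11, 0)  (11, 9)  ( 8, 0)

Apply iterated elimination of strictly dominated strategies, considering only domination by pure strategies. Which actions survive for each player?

Survivors P1:{A,C,E} P2:{P,R,S}

P1 drop B (C beats it: P:11>9 Q:5>3 R:10>9 S:10>2)
P1 drop D (E beats it: P:9>5 Q:11>8 R:11>9 S:8>5)
P2 drop Q (P beats it: A:4>3 C:8>5 E:11>0)
P1→{A,C,E} P2→{P,R,S}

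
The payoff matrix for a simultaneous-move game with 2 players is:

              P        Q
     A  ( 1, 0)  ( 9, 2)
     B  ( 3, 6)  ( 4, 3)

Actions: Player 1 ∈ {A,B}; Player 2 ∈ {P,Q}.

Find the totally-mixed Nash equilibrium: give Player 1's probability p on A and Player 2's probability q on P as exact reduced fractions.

P1 mixes 3/5 on A; P2 mixes 5/7 on P

P1 indiff ⇒ q·1+(1-q)·9 = q·3+(1-q)·4 ⇒ q(-2) = (1-q)(-5) ⇒ q = 5/7
P2 indiff ⇒ p·0+(1-p)·6 = p·2+(1-p)·3 ⇒ p(-2) = (1-p)(-3) ⇒ p = 3/5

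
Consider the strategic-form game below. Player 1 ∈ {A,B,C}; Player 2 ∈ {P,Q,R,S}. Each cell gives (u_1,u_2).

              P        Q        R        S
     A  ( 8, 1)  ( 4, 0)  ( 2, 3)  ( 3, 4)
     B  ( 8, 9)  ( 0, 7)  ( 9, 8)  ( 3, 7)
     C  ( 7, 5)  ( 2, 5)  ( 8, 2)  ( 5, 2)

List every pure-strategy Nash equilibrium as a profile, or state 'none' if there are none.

(A,P): not NE [P2→S gives 4>1]
(A,Q): not NE [P2→S gives 4>0]
(A,R): not NE [P1→B gives 9>2; P2→S gives 4>3]
(A,S): not NE [P1→C gives 5>3]
(B,P): NE
(B,Q): not NE [P1→A gives 4>0; P2→P gives 9>7]
(B,R): not NE [P2→P gives 9>8]
(B,S): not NE [P1→C gives 5>3; P2→P gives 9>7]
(C,P): not NE [P1→B gives 8>7]
(C,Q): not NE [P1→A gives 4>2]
(C,R): not NE [P1→B gives 9>8; P2→Q gives 5>2]
(C,S): not NE [P2→Q gives 5>2]

Nash profiles: (B,P)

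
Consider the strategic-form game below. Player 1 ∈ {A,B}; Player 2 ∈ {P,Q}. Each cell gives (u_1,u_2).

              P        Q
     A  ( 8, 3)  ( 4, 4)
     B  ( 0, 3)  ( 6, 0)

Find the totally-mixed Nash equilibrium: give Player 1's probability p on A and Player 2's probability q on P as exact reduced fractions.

P1 indiff ⇒ q·8+(1-q)·4 = q·0+(1-q)·6 ⇒ q(8) = (1-q)(2) ⇒ q = 1/5
P2 indiff ⇒ p·3+(1-p)·3 = p·4+(1-p)·0 ⇒ p(-1) = (1-p)(-3) ⇒ p = 3/4

(p,q) = (3/4, 1/5)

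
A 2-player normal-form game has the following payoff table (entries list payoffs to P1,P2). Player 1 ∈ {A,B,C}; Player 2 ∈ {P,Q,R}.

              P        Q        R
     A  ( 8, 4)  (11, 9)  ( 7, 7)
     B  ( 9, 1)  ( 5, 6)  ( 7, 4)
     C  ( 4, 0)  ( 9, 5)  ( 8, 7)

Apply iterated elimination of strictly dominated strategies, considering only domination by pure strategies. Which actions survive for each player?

P2 drop P (Q beats it: A:9>4 B:6>1 C:5>0)
P1 drop B (C beats it: Q:9>5 R:8>7)
P1→{A,C} P2→{Q,R}

IESDS → P1:{A,C} P2:{Q,R}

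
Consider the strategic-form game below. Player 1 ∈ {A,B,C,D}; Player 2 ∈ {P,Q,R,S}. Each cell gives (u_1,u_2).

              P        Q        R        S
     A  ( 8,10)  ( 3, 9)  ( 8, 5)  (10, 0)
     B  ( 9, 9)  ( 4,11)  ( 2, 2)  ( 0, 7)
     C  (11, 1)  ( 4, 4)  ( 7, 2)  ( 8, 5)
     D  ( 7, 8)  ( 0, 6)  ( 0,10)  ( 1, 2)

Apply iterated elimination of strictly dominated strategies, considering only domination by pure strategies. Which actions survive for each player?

P1 drop D (A beats it: P:8>7 Q:3>0 R:8>0 S:10>1)
P2 drop R (Q beats it: A:9>5 B:11>2 C:4>2)
P1→{A,B,C} P2→{P,Q,S}

Survivors P1:{A,B,C} P2:{P,Q,S}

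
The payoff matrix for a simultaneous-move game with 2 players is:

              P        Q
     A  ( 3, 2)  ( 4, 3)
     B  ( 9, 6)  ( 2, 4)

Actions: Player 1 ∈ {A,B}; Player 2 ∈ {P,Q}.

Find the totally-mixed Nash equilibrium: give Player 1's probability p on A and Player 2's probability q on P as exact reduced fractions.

P1 indiff ⇒ q·3+(1-q)·4 = q·9+(1-q)·2 ⇒ q(-6) = (1-q)(-2) ⇒ q = 1/4
P2 indiff ⇒ p·2+(1-p)·6 = p·3+(1-p)·4 ⇒ p(-1) = (1-p)(-2) ⇒ p = 2/3

(p,q) = (2/3, 1/4)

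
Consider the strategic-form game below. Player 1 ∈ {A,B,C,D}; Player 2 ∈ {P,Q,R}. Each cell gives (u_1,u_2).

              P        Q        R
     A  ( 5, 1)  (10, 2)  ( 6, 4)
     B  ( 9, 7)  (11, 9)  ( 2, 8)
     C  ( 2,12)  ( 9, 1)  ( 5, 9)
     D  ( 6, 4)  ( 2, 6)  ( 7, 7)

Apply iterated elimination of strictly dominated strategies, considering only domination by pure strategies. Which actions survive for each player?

Survivors P1:{A,B,D} P2:{Q,R}

P1 drop C (A beats it: P:5>2 Q:10>9 R:6>5)
P2 drop P (Q beats it: A:2>1 B:9>7 D:6>4)
P1→{A,B,D} P2→{Q,R}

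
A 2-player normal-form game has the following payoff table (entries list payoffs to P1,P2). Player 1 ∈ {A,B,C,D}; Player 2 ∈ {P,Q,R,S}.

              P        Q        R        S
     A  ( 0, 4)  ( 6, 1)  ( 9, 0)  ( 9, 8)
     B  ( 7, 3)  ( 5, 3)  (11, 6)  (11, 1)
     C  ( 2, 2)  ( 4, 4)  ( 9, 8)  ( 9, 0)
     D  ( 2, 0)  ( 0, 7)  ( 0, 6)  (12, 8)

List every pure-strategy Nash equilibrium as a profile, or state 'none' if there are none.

PSNE = {(B,R), (D,S)}

(A,P): not NE [P1→B gives 7>0; P2→S gives 8>4]
(A,Q): not NE [P2→S gives 8>1]
(A,R): not NE [P1→B gives 11>9; P2→S gives 8>0]
(A,S): not NE [P1→D gives 12>9]
(B,P): not NE [P2→R gives 6>3]
(B,Q): not NE [P1→A gives 6>5; P2→R gives 6>3]
(B,R): NE
(B,S): not NE [P1→D gives 12>11; P2→R gives 6>1]
(C,P): not NE [P1→B gives 7>2; P2→R gives 8>2]
(C,Q): not NE [P1→A gives 6>4; P2→R gives 8>4]
(C,R): not NE [P1→B gives 11>9]
(C,S): not NE [P1→D gives 12>9; P2→R gives 8>0]
(D,P): not NE [P1→B gives 7>2; P2→S gives 8>0]
(D,Q): not NE [P1→A gives 6>0; P2→S gives 8>7]
(D,R): not NE [P1→B gives 11>0; P2→S gives 8>6]
(D,S): NE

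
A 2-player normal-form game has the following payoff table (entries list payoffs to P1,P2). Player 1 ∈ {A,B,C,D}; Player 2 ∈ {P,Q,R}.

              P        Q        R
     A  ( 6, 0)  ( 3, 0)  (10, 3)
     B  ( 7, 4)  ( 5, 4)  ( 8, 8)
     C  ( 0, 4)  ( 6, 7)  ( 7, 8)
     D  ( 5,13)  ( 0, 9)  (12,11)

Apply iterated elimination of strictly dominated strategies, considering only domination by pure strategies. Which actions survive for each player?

P2 drop Q (R beats it: A:3>0 B:8>4 C:8>7 D:11>9)
P1 drop C (A beats it: P:6>0 R:10>7)
P1→{A,B,D} P2→{P,R}

IESDS → P1:{A,B,D} P2:{P,R}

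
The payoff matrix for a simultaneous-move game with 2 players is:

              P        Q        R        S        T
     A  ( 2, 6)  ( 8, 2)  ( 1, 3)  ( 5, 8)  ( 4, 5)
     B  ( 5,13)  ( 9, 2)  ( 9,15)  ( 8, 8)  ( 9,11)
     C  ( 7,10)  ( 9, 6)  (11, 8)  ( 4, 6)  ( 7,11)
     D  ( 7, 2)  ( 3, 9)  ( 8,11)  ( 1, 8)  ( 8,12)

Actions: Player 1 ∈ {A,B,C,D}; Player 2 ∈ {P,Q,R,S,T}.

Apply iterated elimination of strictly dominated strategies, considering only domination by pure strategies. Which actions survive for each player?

P1 drop A (B beats it: P:5>2 Q:9>8 R:9>1 S:8>5 T:9>4)
P2 drop Q (R beats it: B:15>2 C:8>6 D:11>9)
P2 drop S (R beats it: B:15>8 C:8>6 D:11>8)
P1→{B,C,D} P2→{P,R,T}

Survivors P1:{B,C,D} P2:{P,R,T}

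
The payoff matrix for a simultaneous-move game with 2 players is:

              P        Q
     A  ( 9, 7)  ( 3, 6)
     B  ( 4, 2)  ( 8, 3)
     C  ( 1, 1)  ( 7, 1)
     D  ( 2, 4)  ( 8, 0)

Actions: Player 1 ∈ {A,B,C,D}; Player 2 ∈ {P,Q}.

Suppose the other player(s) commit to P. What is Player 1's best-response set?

P1 best: {A}

u_1(A vs P) = 9
u_1(B vs P) = 4
u_1(C vs P) = 1
u_1(D vs P) = 2
max payoff 9 at {A}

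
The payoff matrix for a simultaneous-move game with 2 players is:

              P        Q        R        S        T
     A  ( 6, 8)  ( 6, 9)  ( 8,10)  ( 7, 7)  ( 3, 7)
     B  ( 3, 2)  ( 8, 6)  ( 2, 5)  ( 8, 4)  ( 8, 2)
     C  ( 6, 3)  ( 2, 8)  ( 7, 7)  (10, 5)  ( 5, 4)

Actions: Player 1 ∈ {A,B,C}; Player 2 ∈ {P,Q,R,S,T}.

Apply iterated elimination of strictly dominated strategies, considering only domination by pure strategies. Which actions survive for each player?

Remaining: P1:{A,B} P2:{Q,R}

P2 drop P (Q beats it: A:9>8 B:6>2 C:8>3)
P2 drop S (Q beats it: A:9>7 B:6>4 C:8>5)
P2 drop T (Q beats it: A:9>7 B:6>2 C:8>4)
P1 drop C (A beats it: Q:6>2 R:8>7)
P1→{A,B} P2→{Q,R}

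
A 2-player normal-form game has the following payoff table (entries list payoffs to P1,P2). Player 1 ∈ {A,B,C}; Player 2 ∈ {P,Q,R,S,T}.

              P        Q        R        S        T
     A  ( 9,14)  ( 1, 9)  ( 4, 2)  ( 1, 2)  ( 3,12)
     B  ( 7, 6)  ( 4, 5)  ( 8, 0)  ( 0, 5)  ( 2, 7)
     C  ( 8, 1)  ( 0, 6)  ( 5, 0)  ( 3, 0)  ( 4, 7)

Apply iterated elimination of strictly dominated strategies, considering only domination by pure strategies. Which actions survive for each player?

P2 drop Q (T beats it: A:12>9 B:7>5 C:7>6)
P2 drop R (P beats it: A:14>2 B:6>0 C:1>0)
P1 drop B (A beats it: P:9>7 S:1>0 T:3>2)
P2 drop S (P beats it: A:14>2 C:1>0)
P1→{A,C} P2→{P,T}

Survivors P1:{A,C} P2:{P,T}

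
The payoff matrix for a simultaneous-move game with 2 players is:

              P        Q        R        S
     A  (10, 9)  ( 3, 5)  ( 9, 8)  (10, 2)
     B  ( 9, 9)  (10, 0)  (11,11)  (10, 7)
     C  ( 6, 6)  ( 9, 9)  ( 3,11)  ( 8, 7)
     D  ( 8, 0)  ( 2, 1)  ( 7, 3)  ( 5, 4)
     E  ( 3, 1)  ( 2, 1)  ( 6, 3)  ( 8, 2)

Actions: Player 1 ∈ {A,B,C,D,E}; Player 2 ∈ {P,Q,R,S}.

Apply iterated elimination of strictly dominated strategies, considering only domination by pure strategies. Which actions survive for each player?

Remaining: P1:{A,B} P2:{P,R}

P1 drop C (B beats it: P:9>6 Q:10>9 R:11>3 S:10>8)
P1 drop D (A beats it: P:10>8 Q:3>2 R:9>7 S:10>5)
P1 drop E (A beats it: P:10>3 Q:3>2 R:9>6 S:10>8)
P2 drop Q (P beats it: A:9>5 B:9>0)
P2 drop S (P beats it: A:9>2 B:9>7)
P1→{A,B} P2→{P,R}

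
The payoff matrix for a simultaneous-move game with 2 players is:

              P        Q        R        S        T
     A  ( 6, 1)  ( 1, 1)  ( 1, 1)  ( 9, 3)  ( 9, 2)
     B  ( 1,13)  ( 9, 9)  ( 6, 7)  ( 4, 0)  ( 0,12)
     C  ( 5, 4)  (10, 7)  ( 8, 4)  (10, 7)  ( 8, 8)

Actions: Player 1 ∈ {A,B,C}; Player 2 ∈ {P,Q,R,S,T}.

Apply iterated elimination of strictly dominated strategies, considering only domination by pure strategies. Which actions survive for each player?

P1 drop B (C beats it: P:5>1 Q:10>9 R:8>6 S:10>4 T:8>0)
P2 drop P (S beats it: A:3>1 C:7>4)
P2 drop Q (T beats it: A:2>1 C:8>7)
P2 drop R (S beats it: A:3>1 C:7>4)
P1→{A,C} P2→{S,T}

Remaining: P1:{A,C} P2:{S,T}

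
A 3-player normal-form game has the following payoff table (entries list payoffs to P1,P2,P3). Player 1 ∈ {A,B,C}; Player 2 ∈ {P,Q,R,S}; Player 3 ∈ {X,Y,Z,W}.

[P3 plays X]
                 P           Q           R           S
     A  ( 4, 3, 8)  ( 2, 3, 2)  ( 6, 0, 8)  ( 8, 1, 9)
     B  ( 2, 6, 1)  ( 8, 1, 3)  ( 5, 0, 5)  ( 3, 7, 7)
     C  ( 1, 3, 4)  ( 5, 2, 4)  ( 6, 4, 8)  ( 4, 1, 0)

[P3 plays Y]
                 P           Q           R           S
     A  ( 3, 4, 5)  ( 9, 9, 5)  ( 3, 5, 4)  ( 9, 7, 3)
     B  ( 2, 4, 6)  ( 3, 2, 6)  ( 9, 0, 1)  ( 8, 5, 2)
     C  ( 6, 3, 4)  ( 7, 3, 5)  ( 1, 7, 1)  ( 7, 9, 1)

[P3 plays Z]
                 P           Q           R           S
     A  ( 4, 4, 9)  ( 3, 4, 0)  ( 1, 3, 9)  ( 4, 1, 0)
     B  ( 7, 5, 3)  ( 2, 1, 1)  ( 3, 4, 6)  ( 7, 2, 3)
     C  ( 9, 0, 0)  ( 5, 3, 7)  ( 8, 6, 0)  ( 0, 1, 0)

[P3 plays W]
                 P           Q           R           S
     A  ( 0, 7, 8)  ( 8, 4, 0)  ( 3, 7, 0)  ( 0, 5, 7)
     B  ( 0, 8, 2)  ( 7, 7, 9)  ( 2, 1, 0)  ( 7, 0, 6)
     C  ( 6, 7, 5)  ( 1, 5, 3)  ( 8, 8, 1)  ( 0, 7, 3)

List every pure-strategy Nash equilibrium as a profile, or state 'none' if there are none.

(A,P,X): not NE [P3→Z gives 9>8]
(A,P,Y): not NE [P1→C gives 6>3; P2→Q gives 9>4; P3→Z gives 9>5]
(A,P,Z): not NE [P1→C gives 9>4]
(A,P,W): not NE [P1→C gives 6>0; P3→Z gives 9>8]
(A,Q,X): not NE [P1→B gives 8>2; P3→Y gives 5>2]
(A,Q,Y): NE
(A,Q,Z): not NE [P1→C gives 5>3; P3→Y gives 5>0]
(A,Q,W): not NE [P2→R gives 7>4; P3→Y gives 5>0]
(A,R,X): not NE [P2→Q gives 3>0; P3→Z gives 9>8]
(A,R,Y): not NE [P1→B gives 9>3; P2→Q gives 9>5; P3→Z gives 9>4]
(A,R,Z): not NE [P1→C gives 8>1; P2→Q gives 4>3]
(A,R,W): not NE [P1→C gives 8>3; P3→Z gives 9>0]
(A,S,X): not NE [P2→Q gives 3>1]
(A,S,Y): not NE [P2→Q gives 9>7; P3→X gives 9>3]
(A,S,Z): not NE [P1→B gives 7>4; P2→Q gives 4>1; P3→X gives 9>0]
(A,S,W): not NE [P1→B gives 7>0; P2→R gives 7>5; P3→X gives 9>7]
(B,P,X): not NE [P1→A gives 4>2; P2→S gives 7>6; P3→Y gives 6>1]
(B,P,Y): not NE [P1→C gives 6>2; P2→S gives 5>4]
(B,P,Z): not NE [P1→C gives 9>7; P3→Y gives 6>3]
(B,P,W): not NE [P1→C gives 6>0; P3→Y gives 6>2]
(B,Q,X): not NE [P2→S gives 7>1; P3→W gives 9>3]
(B,Q,Y): not NE [P1→A gives 9>3; P2→S gives 5>2; P3→W gives 9>6]
(B,Q,Z): not NE [P1→C gives 5>2; P2→P gives 5>1; P3→W gives 9>1]
(B,Q,W): not NE [P1→A gives 8>7; P2→P gives 8>7]
(B,R,X): not NE [P1→C gives 6>5; P2→S gives 7>0; P3→Z gives 6>5]
(B,R,Y): not NE [P2→S gives 5>0; P3→Z gives 6>1]
(B,R,Z): not NE [P1→C gives 8>3; P2→P gives 5>4]
(B,R,W): not NE [P1→C gives 8>2; P2→P gives 8>1; P3→Z gives 6>0]
(B,S,X): not NE [P1→A gives 8>3]
(B,S,Y): not NE [P1→A gives 9>8; P3→X gives 7>2]
(B,S,Z): not NE [P2→P gives 5>2; P3→X gives 7>3]
(B,S,W): not NE [P2→P gives 8>0; P3→X gives 7>6]
(C,P,X): not NE [P1→A gives 4>1; P2→R gives 4>3; P3→W gives 5>4]
(C,P,Y): not NE [P2→S gives 9>3; P3→W gives 5>4]
(C,P,Z): not NE [P2→R gives 6>0; P3→W gives 5>0]
(C,P,W): not NE [P2→R gives 8>7]
(C,Q,X): not NE [P1→B gives 8>5; P2→R gives 4>2; P3→Z gives 7>4]
(C,Q,Y): not NE [P1→A gives 9>7; P2→S gives 9>3; P3→Z gives 7>5]
(C,Q,Z): not NE [P2→R gives 6>3]
(C,Q,W): not NE [P1→A gives 8>1; P2→R gives 8>5; P3→Z gives 7>3]
(C,R,X): NE
(C,R,Y): not NE [P1→B gives 9>1; P2→S gives 9>7; P3→X gives 8>1]
(C,R,Z): not NE [P3→X gives 8>0]
(C,R,W): not NE [P3→X gives 8>1]
(C,S,X): not NE [P1→A gives 8>4; P2→R gives 4>1; P3→W gives 3>0]
(C,S,Y): not NE [P1→A gives 9>7; P3→W gives 3>1]
(C,S,Z): not NE [P1→B gives 7>0; P2→R gives 6>1; P3→W gives 3>0]
(C,S,W): not NE [P1→B gives 7>0; P2→R gives 8>7]

NE set: (A,Q,Y), (C,R,X)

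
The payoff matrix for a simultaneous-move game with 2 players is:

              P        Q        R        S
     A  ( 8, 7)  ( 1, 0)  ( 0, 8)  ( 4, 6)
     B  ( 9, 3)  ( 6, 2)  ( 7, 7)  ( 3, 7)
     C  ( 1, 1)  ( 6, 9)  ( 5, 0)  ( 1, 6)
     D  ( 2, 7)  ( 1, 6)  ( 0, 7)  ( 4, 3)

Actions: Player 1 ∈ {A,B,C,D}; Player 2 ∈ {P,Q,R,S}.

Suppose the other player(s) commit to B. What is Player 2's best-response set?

BR_2 = {R,S}

u_2(P vs B) = 3
u_2(Q vs B) = 2
u_2(R vs B) = 7
u_2(S vs B) = 7
max payoff 7 at {R,S}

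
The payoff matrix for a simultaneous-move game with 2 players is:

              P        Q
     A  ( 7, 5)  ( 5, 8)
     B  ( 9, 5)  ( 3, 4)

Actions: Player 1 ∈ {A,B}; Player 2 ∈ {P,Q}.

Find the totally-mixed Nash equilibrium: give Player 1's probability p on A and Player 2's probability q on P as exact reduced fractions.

(p,q) = (1/4, 1/2)

P1 indiff ⇒ q·7+(1-q)·5 = q·9+(1-q)·3 ⇒ q(-2) = (1-q)(-2) ⇒ q = 1/2
P2 indiff ⇒ p·5+(1-p)·5 = p·8+(1-p)·4 ⇒ p(-3) = (1-p)(-1) ⇒ p = 1/4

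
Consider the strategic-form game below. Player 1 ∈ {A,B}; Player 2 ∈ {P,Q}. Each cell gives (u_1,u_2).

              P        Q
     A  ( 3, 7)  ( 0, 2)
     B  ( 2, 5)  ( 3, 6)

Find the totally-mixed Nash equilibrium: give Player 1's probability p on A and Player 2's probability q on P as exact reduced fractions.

(p,q) = (1/6, 3/4)

P1 indiff ⇒ q·3+(1-q)·0 = q·2+(1-q)·3 ⇒ q(1) = (1-q)(3) ⇒ q = 3/4
P2 indiff ⇒ p·7+(1-p)·5 = p·2+(1-p)·6 ⇒ p(5) = (1-p)(1) ⇒ p = 1/6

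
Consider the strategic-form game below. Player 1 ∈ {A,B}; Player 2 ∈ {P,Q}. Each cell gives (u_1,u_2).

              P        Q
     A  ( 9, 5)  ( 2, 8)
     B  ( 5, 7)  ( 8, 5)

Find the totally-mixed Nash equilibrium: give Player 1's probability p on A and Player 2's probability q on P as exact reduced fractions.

(p,q) = (2/5, 3/5)

P1 indiff ⇒ q·9+(1-q)·2 = q·5+(1-q)·8 ⇒ q(4) = (1-q)(6) ⇒ q = 3/5
P2 indiff ⇒ p·5+(1-p)·7 = p·8+(1-p)·5 ⇒ p(-3) = (1-p)(-2) ⇒ p = 2/5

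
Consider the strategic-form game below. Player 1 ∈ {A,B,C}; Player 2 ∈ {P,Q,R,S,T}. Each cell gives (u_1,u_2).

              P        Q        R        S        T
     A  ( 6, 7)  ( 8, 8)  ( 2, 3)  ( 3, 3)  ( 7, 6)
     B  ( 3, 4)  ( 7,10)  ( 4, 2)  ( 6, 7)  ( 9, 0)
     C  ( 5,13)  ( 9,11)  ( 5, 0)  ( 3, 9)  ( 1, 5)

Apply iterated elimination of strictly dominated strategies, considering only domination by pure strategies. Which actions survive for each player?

P2 drop R (P beats it: A:7>3 B:4>2 C:13>0)
P2 drop S (Q beats it: A:8>3 B:10>7 C:11>9)
P2 drop T (P beats it: A:7>6 B:4>0 C:13>5)
P1 drop B (A beats it: P:6>3 Q:8>7)
P1→{A,C} P2→{P,Q}

Remaining: P1:{A,C} P2:{P,Q}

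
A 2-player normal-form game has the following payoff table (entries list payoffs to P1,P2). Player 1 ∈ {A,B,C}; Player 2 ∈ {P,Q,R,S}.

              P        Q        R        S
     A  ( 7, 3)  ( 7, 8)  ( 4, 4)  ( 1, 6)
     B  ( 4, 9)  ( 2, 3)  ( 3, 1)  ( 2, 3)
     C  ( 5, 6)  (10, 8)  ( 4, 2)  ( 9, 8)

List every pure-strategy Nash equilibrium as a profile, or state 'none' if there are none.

(A,P): not NE [P2→Q gives 8>3]
(A,Q): not NE [P1→C gives 10>7]
(A,R): not NE [P2→Q gives 8>4]
(A,S): not NE [P1→C gives 9>1; P2→Q gives 8>6]
(B,P): not NE [P1→A gives 7>4]
(B,Q): not NE [P1→C gives 10>2; P2→P gives 9>3]
(B,R): not NE [P1→C gives 4>3; P2→P gives 9>1]
(B,S): not NE [P1→C gives 9>2; P2→P gives 9>3]
(C,P): not NE [P1→A gives 7>5; P2→S gives 8>6]
(C,Q): NE
(C,R): not NE [P2→S gives 8>2]
(C,S): NE

NE set: (C,Q), (C,S)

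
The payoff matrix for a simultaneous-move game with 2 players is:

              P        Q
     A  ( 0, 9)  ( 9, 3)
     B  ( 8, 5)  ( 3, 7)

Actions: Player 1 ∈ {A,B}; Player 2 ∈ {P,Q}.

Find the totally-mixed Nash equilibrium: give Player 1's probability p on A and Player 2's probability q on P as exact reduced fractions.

P1 indiff ⇒ q·0+(1-q)·9 = q·8+(1-q)·3 ⇒ q(-8) = (1-q)(-6) ⇒ q = 3/7
P2 indiff ⇒ p·9+(1-p)·5 = p·3+(1-p)·7 ⇒ p(6) = (1-p)(2) ⇒ p = 1/4

p=1/4, q=3/7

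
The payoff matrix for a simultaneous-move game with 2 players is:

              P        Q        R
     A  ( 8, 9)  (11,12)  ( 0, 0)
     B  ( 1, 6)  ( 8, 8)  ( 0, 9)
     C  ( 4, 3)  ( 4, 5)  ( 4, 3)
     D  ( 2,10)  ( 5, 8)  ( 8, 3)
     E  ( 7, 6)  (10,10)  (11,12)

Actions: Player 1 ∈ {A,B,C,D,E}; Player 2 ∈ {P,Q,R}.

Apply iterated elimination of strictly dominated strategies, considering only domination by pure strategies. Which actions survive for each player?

P1 drop B (E beats it: P:7>1 Q:10>8 R:11>0)
P1 drop C (E beats it: P:7>4 Q:10>4 R:11>4)
P1 drop D (E beats it: P:7>2 Q:10>5 R:11>8)
P2 drop P (Q beats it: A:12>9 E:10>6)
P1→{A,E} P2→{Q,R}

Remaining: P1:{A,E} P2:{Q,R}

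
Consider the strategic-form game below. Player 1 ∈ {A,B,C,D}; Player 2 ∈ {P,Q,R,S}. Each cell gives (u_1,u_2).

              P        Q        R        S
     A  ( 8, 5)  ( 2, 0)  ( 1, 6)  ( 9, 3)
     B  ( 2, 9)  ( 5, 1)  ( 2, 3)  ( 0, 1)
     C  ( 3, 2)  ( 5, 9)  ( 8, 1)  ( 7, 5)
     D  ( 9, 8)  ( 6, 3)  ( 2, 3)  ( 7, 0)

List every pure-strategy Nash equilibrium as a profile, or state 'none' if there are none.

(A,P): not NE [P1→D gives 9>8; P2→R gives 6>5]
(A,Q): not NE [P1→D gives 6>2; P2→R gives 6>0]
(A,R): not NE [P1→C gives 8>1]
(A,S): not NE [P2→R gives 6>3]
(B,P): not NE [P1→D gives 9>2]
(B,Q): not NE [P1→D gives 6>5; P2→P gives 9>1]
(B,R): not NE [P1→C gives 8>2; P2→P gives 9>3]
(B,S): not NE [P1→A gives 9>0; P2→P gives 9>1]
(C,P): not NE [P1→D gives 9>3; P2→Q gives 9>2]
(C,Q): not NE [P1→D gives 6>5]
(C,R): not NE [P2→Q gives 9>1]
(C,S): not NE [P1→A gives 9>7; P2→Q gives 9>5]
(D,P): NE
(D,Q): not NE [P2→P gives 8>3]
(D,R): not NE [P1→C gives 8>2; P2→P gives 8>3]
(D,S): not NE [P1→A gives 9>7; P2→P gives 8>0]

PSNE = {(D,P)}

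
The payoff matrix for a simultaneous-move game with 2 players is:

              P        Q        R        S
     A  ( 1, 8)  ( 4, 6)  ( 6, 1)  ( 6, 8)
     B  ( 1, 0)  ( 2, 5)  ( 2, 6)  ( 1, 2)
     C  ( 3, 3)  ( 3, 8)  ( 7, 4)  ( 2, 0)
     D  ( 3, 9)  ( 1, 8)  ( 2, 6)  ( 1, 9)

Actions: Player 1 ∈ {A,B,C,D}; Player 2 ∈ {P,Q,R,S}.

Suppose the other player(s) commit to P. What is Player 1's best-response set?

BR_1 = {C,D}

u_1(A vs P) = 1
u_1(B vs P) = 1
u_1(C vs P) = 3
u_1(D vs P) = 3
max payoff 3 at {C,D}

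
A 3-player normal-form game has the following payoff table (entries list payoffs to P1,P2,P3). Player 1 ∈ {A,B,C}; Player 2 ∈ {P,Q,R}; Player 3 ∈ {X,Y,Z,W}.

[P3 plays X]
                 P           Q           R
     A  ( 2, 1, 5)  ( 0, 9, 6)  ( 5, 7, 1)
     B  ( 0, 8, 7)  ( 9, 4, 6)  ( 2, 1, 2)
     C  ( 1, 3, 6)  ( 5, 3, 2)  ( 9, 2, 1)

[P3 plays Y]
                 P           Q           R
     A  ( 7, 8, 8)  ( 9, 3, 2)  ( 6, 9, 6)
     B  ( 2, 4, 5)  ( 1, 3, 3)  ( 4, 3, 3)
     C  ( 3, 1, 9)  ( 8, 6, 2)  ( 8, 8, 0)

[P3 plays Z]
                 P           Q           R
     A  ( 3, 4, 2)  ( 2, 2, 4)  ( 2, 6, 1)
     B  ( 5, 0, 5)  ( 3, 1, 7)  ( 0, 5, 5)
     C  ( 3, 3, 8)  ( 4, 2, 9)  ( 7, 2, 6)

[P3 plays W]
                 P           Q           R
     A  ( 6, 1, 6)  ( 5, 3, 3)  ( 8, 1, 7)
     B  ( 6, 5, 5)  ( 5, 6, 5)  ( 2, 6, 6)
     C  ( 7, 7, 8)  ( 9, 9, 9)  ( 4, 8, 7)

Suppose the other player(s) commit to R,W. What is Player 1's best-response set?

u_1(A vs R,W) = 8
u_1(B vs R,W) = 2
u_1(C vs R,W) = 4
max payoff 8 at {A}

BR_1 = {A}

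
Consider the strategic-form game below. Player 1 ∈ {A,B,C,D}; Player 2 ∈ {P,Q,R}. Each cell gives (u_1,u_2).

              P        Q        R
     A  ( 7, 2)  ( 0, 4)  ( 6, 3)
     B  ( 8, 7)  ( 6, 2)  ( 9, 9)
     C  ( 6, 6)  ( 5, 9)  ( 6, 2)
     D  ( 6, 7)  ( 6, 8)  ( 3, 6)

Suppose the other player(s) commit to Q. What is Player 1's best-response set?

u_1(A vs Q) = 0
u_1(B vs Q) = 6
u_1(C vs Q) = 5
u_1(D vs Q) = 6
max payoff 6 at {B,D}

BR_1 = {B,D}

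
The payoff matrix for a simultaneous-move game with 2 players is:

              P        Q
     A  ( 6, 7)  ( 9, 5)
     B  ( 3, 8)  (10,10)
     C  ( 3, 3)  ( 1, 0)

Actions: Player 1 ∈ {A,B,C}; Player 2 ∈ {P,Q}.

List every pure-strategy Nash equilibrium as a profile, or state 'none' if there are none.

PSNE = {(A,P), (B,Q)}

(A,P): NE
(A,Q): not NE [P1→B gives 10>9; P2→P gives 7>5]
(B,P): not NE [P1→A gives 6>3; P2→Q gives 10>8]
(B,Q): NE
(C,P): not NE [P1→A gives 6>3]
(C,Q): not NE [P1→B gives 10>1; P2→P gives 3>0]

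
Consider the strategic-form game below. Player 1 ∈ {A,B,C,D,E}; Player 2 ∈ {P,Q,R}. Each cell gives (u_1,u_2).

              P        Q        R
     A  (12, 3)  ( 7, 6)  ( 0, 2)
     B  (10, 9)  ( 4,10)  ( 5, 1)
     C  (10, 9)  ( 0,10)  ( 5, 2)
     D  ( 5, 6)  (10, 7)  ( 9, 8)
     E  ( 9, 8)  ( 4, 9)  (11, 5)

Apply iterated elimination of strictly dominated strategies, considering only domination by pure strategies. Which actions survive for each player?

IESDS → P1:{D,E} P2:{Q,R}

P2 drop P (Q beats it: A:6>3 B:10>9 C:10>9 D:7>6 E:9>8)
P1 drop A (D beats it: Q:10>7 R:9>0)
P1 drop B (D beats it: Q:10>4 R:9>5)
P1 drop C (D beats it: Q:10>0 R:9>5)
P1→{D,E} P2→{Q,R}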